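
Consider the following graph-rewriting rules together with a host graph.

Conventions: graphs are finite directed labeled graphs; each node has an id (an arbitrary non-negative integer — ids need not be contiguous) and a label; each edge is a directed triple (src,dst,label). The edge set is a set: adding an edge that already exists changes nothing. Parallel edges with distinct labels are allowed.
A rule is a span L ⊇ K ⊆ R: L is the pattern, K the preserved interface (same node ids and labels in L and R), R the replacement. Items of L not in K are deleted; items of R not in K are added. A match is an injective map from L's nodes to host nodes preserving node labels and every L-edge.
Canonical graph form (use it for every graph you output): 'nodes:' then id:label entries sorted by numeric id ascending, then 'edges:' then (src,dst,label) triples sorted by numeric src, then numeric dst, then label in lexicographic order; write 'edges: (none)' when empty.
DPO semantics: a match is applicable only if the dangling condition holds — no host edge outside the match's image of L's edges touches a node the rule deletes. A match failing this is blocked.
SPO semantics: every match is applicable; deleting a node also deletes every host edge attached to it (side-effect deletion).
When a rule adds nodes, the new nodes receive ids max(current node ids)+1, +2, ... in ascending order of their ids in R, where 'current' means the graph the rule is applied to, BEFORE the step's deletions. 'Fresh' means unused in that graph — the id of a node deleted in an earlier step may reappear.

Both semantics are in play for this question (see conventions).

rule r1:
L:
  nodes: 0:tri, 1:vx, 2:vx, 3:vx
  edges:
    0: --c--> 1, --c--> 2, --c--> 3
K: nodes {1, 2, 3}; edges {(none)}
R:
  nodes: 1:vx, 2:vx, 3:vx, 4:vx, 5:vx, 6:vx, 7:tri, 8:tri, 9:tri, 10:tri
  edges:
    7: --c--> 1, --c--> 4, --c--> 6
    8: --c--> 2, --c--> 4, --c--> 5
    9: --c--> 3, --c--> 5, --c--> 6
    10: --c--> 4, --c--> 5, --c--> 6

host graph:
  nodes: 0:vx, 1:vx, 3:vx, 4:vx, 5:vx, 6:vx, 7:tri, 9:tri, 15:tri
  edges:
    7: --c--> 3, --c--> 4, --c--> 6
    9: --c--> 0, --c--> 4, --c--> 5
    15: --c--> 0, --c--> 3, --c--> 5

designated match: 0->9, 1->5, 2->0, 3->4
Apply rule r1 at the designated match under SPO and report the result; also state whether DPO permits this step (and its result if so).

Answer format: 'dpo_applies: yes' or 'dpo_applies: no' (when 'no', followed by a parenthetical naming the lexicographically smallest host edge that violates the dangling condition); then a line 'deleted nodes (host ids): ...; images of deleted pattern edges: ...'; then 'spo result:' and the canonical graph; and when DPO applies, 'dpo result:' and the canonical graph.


dpo_applies: yes
deleted nodes (host ids): 9; images of deleted pattern edges: (9,0,c); (9,4,c); (9,5,c)
spo result:
nodes: 0:vx, 1:vx, 3:vx, 4:vx, 5:vx, 6:vx, 7:tri, 15:tri, 16:vx, 17:vx, 18:vx, 19:tri, 20:tri, 21:tri, 22:tri
edges: (7,3,c); (7,4,c); (7,6,c); (15,0,c); (15,3,c); (15,5,c); (19,5,c); (19,16,c); (19,18,c); (20,0,c); (20,16,c); (20,17,c); (21,4,c); (21,17,c); (21,18,c); (22,16,c); (22,17,c); (22,18,c)
dpo result:
nodes: 0:vx, 1:vx, 3:vx, 4:vx, 5:vx, 6:vx, 7:tri, 15:tri, 16:vx, 17:vx, 18:vx, 19:tri, 20:tri, 21:tri, 22:tri
edges: (7,3,c); (7,4,c); (7,6,c); (15,0,c); (15,3,c); (15,5,c); (19,5,c); (19,16,c); (19,18,c); (20,0,c); (20,16,c); (20,17,c); (21,4,c); (21,17,c); (21,18,c); (22,16,c); (22,17,c); (22,18,c)


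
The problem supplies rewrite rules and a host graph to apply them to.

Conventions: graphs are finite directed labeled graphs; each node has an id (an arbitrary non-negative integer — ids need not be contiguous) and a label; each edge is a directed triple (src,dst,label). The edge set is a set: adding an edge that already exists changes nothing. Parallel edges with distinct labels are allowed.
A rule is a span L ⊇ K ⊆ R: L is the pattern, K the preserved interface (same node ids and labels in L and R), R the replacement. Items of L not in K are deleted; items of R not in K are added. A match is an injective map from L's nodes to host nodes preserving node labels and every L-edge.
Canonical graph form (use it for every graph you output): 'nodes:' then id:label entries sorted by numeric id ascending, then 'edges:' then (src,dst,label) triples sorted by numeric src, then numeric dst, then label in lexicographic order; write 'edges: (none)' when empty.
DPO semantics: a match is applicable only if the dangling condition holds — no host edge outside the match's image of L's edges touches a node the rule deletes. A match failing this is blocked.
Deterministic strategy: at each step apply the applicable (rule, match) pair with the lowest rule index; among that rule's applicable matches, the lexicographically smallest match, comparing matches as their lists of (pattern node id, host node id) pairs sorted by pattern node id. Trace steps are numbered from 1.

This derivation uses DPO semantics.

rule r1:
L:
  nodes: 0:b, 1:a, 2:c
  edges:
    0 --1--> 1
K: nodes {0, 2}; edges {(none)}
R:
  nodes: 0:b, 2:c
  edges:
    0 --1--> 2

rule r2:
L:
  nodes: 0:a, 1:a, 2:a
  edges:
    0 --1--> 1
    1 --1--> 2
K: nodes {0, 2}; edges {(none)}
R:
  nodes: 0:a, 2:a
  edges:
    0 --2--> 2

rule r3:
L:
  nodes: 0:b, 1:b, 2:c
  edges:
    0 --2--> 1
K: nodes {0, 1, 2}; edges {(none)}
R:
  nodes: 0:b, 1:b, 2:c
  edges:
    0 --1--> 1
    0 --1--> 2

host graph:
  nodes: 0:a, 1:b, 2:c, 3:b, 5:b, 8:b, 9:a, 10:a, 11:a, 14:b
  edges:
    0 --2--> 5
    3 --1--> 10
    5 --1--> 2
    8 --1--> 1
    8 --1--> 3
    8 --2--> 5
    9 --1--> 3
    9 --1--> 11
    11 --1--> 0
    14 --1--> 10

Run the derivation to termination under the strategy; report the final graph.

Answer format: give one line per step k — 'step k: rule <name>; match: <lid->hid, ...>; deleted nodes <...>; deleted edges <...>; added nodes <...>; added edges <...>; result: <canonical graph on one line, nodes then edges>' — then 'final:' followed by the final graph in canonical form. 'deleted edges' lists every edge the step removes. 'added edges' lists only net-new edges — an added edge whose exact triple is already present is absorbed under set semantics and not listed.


step 1: rule r2; match: 0->9, 1->11, 2->0; deleted nodes 11; deleted edges (9,11,1); (11,0,1); added nodes (none); added edges (9,0,2); result: nodes: 0:a, 1:b, 2:c, 3:b, 5:b, 8:b, 9:a, 10:a, 14:b edges: (0,5,2); (3,10,1); (5,2,1); (8,1,1); (8,3,1); (8,5,2); (9,0,2); (9,3,1); (14,10,1)
step 2: rule r3; match: 0->8, 1->5, 2->2; deleted nodes (none); deleted edges (8,5,2); added nodes (none); added edges (8,2,1); (8,5,1); result: nodes: 0:a, 1:b, 2:c, 3:b, 5:b, 8:b, 9:a, 10:a, 14:b edges: (0,5,2); (3,10,1); (5,2,1); (8,1,1); (8,2,1); (8,3,1); (8,5,1); (9,0,2); (9,3,1); (14,10,1)
final:
nodes: 0:a, 1:b, 2:c, 3:b, 5:b, 8:b, 9:a, 10:a, 14:b
edges: (0,5,2); (3,10,1); (5,2,1); (8,1,1); (8,2,1); (8,3,1); (8,5,1); (9,0,2); (9,3,1); (14,10,1)


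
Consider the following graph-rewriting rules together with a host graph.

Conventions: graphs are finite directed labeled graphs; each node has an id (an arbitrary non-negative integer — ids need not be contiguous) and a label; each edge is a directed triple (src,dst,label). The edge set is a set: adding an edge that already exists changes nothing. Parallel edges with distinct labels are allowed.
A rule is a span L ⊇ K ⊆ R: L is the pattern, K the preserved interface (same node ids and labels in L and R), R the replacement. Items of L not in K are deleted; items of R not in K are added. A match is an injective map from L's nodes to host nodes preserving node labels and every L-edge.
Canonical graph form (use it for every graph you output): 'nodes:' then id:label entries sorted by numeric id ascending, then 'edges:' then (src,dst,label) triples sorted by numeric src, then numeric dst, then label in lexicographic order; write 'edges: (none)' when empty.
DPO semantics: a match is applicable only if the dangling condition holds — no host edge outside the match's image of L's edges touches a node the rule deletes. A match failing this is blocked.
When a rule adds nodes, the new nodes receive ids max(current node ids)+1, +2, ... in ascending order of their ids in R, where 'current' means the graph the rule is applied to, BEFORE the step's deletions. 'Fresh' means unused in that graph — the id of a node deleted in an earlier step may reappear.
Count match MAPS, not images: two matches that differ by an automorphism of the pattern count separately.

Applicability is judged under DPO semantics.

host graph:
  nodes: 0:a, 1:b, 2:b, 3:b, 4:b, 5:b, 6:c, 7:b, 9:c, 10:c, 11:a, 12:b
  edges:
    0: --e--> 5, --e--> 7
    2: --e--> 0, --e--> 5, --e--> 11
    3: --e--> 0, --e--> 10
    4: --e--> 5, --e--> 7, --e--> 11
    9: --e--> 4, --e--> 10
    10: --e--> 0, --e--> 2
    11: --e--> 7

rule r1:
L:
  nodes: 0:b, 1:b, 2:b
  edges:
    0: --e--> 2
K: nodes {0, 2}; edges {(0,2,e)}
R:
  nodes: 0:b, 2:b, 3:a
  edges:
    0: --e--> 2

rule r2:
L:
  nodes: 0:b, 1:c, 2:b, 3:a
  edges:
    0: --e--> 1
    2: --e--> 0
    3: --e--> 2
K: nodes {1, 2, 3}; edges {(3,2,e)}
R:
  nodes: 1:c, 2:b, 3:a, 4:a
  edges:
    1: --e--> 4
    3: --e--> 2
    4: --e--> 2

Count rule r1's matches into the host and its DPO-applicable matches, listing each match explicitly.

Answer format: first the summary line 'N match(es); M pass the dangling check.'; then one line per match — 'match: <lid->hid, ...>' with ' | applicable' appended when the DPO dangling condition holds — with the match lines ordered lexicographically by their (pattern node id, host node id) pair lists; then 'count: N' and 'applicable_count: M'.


15 match(es); 6 pass the dangling check.
match: 0->2, 1->1, 2->5 | applicable
match: 0->2, 1->3, 2->5
match: 0->2, 1->4, 2->5
match: 0->2, 1->7, 2->5
match: 0->2, 1->12, 2->5 | applicable
match: 0->4, 1->1, 2->5 | applicable
match: 0->4, 1->1, 2->7 | applicable
match: 0->4, 1->2, 2->5
match: 0->4, 1->2, 2->7
match: 0->4, 1->3, 2->5
match: 0->4, 1->3, 2->7
match: 0->4, 1->5, 2->7
match: 0->4, 1->7, 2->5
match: 0->4, 1->12, 2->5 | applicable
match: 0->4, 1->12, 2->7 | applicable
count: 15
applicable_count: 6


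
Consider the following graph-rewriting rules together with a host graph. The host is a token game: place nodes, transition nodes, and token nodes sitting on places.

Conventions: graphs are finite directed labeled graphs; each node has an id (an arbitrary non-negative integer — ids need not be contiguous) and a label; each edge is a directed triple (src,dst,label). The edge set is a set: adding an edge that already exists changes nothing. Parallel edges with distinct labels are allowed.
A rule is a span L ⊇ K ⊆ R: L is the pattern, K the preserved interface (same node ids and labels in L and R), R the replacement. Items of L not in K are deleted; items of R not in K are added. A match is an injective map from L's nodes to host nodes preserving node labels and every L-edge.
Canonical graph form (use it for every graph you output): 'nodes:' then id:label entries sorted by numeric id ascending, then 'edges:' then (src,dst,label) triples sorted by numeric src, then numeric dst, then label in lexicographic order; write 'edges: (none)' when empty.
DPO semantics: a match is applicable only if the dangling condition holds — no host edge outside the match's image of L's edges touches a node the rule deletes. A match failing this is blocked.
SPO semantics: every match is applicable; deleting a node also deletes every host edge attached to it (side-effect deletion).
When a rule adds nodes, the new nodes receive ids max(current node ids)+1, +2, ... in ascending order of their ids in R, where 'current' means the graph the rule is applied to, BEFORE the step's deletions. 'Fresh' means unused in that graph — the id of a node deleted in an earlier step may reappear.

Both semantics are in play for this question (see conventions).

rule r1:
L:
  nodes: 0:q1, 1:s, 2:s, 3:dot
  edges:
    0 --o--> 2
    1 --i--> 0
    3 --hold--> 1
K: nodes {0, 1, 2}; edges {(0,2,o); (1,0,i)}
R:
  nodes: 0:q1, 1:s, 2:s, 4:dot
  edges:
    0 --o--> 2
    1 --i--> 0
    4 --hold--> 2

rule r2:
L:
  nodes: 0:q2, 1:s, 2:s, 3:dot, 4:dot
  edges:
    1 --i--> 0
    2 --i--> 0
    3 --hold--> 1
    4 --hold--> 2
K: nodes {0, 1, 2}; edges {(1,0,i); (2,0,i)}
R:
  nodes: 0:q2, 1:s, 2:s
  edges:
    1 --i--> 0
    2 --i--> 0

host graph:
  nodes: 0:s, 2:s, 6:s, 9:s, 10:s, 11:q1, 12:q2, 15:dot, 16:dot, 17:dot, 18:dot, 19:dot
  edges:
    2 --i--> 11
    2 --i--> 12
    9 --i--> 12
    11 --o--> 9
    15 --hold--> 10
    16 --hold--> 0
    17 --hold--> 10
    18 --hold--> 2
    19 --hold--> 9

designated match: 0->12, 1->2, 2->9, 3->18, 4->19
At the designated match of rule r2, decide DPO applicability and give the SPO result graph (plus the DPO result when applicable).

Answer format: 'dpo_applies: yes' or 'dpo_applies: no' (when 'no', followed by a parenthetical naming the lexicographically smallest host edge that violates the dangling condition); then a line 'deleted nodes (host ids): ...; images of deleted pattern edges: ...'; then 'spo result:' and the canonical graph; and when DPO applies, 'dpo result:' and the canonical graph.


dpo_applies: yes
deleted nodes (host ids): 18, 19; images of deleted pattern edges: (18,2,hold); (19,9,hold)
spo result:
nodes: 0:s, 2:s, 6:s, 9:s, 10:s, 11:q1, 12:q2, 15:dot, 16:dot, 17:dot
edges: (2,11,i); (2,12,i); (9,12,i); (11,9,o); (15,10,hold); (16,0,hold); (17,10,hold)
dpo result:
nodes: 0:s, 2:s, 6:s, 9:s, 10:s, 11:q1, 12:q2, 15:dot, 16:dot, 17:dot
edges: (2,11,i); (2,12,i); (9,12,i); (11,9,o); (15,10,hold); (16,0,hold); (17,10,hold)


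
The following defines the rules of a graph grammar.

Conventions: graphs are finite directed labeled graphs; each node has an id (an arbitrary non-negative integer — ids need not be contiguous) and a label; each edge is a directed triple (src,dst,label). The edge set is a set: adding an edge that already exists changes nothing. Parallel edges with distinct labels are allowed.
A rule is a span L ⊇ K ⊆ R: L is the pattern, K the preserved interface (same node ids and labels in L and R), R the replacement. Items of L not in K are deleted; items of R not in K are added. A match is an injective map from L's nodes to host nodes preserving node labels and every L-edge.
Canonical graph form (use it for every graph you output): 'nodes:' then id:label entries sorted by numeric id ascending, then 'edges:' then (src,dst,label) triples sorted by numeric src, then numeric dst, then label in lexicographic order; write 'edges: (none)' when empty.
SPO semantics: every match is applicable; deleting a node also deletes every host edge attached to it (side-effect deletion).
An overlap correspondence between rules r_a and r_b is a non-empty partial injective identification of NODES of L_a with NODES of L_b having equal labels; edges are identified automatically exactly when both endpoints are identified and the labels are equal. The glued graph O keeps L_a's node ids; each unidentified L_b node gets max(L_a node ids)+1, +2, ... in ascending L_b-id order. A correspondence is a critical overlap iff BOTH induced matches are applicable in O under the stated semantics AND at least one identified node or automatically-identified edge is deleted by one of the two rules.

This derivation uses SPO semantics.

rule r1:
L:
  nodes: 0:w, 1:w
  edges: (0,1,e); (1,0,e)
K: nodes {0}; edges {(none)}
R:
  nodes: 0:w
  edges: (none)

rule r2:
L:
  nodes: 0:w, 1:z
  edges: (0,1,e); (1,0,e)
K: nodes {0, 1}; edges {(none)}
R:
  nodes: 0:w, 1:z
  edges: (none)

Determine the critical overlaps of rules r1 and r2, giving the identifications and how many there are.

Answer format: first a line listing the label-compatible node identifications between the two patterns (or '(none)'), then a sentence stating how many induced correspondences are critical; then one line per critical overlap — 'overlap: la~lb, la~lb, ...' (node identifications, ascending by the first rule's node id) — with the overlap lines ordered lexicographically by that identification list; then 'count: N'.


label-compatible node identifications between L(r1) and L(r2): 0~0, 1~0
1 of the induced correspondences is a critical overlap of r1 and r2.
overlap: 1~0
count: 1


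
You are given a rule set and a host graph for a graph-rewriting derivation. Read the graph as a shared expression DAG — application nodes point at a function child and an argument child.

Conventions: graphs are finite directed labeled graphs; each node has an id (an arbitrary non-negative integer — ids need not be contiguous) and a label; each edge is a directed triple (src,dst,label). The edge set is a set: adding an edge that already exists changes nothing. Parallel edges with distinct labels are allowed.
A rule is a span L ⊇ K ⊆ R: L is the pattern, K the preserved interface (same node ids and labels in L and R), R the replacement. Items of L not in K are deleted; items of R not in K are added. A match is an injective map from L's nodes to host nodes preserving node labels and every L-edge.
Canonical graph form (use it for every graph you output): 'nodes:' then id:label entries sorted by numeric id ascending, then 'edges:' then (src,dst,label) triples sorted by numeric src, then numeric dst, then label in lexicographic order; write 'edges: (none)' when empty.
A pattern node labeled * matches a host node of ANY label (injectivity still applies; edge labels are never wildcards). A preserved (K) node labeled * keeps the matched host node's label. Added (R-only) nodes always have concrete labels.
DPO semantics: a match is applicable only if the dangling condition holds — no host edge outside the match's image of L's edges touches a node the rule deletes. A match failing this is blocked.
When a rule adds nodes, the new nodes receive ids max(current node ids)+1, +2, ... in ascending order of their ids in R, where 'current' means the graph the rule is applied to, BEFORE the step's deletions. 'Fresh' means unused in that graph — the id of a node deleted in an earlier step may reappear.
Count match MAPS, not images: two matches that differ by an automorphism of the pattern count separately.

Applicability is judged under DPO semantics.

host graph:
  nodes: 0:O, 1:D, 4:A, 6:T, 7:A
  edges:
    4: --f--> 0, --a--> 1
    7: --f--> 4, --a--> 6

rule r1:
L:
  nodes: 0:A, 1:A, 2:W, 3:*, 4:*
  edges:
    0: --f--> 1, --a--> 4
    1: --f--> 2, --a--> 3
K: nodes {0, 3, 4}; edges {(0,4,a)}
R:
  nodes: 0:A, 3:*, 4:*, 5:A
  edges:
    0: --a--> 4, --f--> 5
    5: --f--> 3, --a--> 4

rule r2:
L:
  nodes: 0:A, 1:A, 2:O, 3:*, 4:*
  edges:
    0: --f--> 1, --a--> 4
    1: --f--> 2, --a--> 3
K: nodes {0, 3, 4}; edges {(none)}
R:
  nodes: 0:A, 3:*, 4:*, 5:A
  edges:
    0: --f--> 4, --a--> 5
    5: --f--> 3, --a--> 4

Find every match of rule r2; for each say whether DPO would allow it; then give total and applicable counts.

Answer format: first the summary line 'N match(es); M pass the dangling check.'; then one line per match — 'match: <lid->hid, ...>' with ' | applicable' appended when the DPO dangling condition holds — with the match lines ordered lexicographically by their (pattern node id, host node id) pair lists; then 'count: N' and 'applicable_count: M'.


1 match(es); 1 pass the dangling check.
match: 0->7, 1->4, 2->0, 3->1, 4->6 | applicable
count: 1
applicable_count: 1


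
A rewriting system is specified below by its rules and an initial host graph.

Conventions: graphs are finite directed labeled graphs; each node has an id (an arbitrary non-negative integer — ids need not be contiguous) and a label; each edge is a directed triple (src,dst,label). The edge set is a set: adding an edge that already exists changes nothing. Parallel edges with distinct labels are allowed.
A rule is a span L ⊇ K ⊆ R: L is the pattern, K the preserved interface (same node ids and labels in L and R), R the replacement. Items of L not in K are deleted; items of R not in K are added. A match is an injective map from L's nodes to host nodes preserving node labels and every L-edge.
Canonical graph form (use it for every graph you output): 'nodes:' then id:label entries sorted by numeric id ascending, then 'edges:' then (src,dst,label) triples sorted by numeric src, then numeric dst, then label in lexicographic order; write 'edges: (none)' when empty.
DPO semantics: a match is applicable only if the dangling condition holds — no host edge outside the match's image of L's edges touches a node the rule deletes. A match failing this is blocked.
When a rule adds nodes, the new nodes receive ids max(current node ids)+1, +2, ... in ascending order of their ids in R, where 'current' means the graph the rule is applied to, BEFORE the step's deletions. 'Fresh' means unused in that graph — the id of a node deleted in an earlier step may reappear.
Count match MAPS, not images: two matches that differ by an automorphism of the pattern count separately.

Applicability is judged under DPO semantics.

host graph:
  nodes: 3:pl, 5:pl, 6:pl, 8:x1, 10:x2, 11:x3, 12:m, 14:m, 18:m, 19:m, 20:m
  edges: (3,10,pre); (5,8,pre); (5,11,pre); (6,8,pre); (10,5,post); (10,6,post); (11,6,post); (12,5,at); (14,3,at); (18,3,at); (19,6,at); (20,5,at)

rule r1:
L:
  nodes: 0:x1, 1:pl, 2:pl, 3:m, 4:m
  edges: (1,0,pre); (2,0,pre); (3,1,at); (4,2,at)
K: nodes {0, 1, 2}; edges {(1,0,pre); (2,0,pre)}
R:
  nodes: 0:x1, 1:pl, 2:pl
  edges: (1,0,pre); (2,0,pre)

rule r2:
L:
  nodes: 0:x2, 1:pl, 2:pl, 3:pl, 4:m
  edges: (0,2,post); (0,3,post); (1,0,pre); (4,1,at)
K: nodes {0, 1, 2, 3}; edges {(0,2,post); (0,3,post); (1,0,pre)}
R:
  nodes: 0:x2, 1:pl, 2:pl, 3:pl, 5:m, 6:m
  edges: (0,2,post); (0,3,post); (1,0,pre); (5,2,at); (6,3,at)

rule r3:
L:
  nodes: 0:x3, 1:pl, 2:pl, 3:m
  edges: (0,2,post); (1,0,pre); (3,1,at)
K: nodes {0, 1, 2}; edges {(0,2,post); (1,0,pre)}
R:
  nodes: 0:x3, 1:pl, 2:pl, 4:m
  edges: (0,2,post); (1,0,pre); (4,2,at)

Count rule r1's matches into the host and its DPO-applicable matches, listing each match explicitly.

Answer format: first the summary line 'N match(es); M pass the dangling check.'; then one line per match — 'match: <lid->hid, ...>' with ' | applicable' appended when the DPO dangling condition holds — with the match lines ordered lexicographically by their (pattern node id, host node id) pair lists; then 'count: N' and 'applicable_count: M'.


4 match(es); 4 pass the dangling check.
match: 0->8, 1->5, 2->6, 3->12, 4->19 | applicable
match: 0->8, 1->5, 2->6, 3->20, 4->19 | applicable
match: 0->8, 1->6, 2->5, 3->19, 4->12 | applicable
match: 0->8, 1->6, 2->5, 3->19, 4->20 | applicable
count: 4
applicable_count: 4


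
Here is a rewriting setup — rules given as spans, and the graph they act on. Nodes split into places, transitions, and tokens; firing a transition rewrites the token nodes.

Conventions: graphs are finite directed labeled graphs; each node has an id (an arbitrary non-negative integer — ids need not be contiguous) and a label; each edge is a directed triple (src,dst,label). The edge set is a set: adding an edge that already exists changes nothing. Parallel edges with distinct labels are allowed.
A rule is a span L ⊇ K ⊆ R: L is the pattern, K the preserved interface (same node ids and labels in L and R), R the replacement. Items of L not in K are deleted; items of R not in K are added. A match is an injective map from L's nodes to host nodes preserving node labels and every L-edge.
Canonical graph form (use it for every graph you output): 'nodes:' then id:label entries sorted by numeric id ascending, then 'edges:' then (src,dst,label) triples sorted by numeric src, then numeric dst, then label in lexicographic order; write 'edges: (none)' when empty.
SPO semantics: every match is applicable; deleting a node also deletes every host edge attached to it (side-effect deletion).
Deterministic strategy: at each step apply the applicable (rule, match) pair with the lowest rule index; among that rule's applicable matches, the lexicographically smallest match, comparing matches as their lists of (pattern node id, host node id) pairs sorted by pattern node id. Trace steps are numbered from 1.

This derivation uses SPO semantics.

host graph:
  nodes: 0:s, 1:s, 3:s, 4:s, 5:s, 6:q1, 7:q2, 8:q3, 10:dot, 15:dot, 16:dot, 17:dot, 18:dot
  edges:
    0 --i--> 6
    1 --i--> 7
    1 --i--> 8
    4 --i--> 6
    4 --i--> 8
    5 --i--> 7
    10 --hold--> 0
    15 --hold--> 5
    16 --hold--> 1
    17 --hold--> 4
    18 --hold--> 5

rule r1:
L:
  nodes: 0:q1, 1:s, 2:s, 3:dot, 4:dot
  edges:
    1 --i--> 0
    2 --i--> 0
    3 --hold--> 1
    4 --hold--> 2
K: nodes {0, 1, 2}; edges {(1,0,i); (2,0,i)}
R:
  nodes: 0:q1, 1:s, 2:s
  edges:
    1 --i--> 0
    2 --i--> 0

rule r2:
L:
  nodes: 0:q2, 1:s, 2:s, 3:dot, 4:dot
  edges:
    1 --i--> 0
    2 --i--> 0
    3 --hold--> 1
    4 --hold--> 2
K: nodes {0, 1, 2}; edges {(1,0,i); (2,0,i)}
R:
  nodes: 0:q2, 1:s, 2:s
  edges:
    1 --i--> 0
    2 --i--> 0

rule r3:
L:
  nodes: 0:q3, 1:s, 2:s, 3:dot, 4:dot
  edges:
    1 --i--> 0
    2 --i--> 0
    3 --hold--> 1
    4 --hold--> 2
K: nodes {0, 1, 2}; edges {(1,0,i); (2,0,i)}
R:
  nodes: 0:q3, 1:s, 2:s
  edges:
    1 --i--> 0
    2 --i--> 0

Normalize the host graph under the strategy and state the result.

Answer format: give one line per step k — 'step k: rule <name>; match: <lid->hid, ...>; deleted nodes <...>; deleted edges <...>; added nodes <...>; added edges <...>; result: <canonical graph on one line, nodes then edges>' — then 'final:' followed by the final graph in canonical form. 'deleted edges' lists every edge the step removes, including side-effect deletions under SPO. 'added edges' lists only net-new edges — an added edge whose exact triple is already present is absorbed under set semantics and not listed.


step 1: rule r1; match: 0->6, 1->0, 2->4, 3->10, 4->17; deleted nodes 10, 17; deleted edges (10,0,hold); (17,4,hold); added nodes (none); added edges (none); result: nodes: 0:s, 1:s, 3:s, 4:s, 5:s, 6:q1, 7:q2, 8:q3, 15:dot, 16:dot, 18:dot edges: (0,6,i); (1,7,i); (1,8,i); (4,6,i); (4,8,i); (5,7,i); (15,5,hold); (16,1,hold); (18,5,hold)
step 2: rule r2; match: 0->7, 1->1, 2->5, 3->16, 4->15; deleted nodes 15, 16; deleted edges (15,5,hold); (16,1,hold); added nodes (none); added edges (none); result: nodes: 0:s, 1:s, 3:s, 4:s, 5:s, 6:q1, 7:q2, 8:q3, 18:dot edges: (0,6,i); (1,7,i); (1,8,i); (4,6,i); (4,8,i); (5,7,i); (18,5,hold)
final:
nodes: 0:s, 1:s, 3:s, 4:s, 5:s, 6:q1, 7:q2, 8:q3, 18:dot
edges: (0,6,i); (1,7,i); (1,8,i); (4,6,i); (4,8,i); (5,7,i); (18,5,hold)


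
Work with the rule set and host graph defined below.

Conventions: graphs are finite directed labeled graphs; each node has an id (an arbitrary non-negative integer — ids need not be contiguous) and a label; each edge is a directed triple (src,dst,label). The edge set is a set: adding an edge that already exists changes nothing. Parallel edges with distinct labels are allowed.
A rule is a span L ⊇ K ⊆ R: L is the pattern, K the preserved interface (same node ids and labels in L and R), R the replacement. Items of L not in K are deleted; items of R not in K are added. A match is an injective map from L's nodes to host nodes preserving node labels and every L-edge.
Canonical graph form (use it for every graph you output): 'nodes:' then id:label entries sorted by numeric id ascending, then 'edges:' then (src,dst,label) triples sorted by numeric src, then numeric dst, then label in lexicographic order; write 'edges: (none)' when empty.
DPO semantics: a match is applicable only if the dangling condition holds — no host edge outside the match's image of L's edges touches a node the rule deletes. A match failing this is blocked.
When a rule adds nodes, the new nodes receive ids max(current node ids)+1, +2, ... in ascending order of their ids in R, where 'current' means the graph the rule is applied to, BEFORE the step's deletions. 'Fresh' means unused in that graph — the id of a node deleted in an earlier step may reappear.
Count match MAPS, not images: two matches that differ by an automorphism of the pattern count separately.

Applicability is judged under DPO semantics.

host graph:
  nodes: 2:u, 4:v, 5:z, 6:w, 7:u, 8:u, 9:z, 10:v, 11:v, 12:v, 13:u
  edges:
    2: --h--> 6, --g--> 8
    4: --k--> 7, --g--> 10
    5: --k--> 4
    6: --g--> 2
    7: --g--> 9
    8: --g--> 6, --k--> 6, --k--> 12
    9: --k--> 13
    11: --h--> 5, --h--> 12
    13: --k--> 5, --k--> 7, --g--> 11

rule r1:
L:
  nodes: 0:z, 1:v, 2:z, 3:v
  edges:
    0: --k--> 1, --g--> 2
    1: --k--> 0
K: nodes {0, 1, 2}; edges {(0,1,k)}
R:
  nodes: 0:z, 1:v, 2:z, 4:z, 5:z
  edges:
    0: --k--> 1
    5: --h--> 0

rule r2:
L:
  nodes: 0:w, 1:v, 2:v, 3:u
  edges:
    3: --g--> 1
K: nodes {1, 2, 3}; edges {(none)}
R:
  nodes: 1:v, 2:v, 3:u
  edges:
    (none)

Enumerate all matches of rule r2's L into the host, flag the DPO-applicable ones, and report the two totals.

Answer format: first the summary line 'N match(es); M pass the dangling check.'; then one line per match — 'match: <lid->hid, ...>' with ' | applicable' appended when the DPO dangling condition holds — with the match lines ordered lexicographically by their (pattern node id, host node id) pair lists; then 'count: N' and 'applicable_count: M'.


3 match(es); 0 pass the dangling check.
match: 0->6, 1->11, 2->4, 3->13
match: 0->6, 1->11, 2->10, 3->13
match: 0->6, 1->11, 2->12, 3->13
count: 3
applicable_count: 0


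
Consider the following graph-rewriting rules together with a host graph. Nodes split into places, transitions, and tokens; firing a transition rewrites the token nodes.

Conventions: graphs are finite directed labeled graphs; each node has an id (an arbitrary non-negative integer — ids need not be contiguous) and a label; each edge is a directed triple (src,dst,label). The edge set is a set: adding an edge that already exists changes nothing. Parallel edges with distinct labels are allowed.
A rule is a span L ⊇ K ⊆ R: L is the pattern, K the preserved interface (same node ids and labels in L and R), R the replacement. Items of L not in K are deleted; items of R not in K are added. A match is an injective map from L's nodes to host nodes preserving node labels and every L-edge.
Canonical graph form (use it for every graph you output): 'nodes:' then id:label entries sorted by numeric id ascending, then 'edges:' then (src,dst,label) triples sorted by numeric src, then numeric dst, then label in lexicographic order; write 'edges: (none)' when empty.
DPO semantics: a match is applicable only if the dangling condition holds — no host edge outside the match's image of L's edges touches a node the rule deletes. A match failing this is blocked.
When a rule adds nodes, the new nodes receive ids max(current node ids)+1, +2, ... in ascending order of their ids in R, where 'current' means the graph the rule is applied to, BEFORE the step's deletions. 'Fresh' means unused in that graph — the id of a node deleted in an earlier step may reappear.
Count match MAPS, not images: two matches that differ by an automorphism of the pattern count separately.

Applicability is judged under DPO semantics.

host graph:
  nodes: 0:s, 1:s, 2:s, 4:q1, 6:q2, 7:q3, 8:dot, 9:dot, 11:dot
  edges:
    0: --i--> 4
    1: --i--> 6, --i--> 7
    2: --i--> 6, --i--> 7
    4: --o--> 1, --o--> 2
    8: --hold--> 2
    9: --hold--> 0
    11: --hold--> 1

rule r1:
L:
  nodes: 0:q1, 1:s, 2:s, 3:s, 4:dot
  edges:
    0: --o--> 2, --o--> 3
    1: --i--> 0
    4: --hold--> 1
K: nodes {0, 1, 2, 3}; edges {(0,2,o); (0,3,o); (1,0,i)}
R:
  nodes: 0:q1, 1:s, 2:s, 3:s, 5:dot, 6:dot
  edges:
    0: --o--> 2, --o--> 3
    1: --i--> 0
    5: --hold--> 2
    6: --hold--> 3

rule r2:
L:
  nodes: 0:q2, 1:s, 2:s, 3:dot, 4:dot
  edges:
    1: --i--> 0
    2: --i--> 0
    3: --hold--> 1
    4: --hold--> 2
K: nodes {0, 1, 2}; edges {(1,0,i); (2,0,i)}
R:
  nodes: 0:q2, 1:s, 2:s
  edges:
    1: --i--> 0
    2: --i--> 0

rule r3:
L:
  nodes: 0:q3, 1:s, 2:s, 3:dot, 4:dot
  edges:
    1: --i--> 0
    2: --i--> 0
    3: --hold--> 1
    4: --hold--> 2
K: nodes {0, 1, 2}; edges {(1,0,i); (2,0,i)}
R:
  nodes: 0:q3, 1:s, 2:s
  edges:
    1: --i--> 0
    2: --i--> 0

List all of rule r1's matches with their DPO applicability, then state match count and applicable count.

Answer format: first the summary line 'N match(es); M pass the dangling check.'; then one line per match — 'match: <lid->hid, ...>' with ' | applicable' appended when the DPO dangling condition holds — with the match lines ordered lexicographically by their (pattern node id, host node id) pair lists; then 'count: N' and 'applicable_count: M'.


2 match(es); 2 pass the dangling check.
match: 0->4, 1->0, 2->1, 3->2, 4->9 | applicable
match: 0->4, 1->0, 2->2, 3->1, 4->9 | applicable
count: 2
applicable_count: 2


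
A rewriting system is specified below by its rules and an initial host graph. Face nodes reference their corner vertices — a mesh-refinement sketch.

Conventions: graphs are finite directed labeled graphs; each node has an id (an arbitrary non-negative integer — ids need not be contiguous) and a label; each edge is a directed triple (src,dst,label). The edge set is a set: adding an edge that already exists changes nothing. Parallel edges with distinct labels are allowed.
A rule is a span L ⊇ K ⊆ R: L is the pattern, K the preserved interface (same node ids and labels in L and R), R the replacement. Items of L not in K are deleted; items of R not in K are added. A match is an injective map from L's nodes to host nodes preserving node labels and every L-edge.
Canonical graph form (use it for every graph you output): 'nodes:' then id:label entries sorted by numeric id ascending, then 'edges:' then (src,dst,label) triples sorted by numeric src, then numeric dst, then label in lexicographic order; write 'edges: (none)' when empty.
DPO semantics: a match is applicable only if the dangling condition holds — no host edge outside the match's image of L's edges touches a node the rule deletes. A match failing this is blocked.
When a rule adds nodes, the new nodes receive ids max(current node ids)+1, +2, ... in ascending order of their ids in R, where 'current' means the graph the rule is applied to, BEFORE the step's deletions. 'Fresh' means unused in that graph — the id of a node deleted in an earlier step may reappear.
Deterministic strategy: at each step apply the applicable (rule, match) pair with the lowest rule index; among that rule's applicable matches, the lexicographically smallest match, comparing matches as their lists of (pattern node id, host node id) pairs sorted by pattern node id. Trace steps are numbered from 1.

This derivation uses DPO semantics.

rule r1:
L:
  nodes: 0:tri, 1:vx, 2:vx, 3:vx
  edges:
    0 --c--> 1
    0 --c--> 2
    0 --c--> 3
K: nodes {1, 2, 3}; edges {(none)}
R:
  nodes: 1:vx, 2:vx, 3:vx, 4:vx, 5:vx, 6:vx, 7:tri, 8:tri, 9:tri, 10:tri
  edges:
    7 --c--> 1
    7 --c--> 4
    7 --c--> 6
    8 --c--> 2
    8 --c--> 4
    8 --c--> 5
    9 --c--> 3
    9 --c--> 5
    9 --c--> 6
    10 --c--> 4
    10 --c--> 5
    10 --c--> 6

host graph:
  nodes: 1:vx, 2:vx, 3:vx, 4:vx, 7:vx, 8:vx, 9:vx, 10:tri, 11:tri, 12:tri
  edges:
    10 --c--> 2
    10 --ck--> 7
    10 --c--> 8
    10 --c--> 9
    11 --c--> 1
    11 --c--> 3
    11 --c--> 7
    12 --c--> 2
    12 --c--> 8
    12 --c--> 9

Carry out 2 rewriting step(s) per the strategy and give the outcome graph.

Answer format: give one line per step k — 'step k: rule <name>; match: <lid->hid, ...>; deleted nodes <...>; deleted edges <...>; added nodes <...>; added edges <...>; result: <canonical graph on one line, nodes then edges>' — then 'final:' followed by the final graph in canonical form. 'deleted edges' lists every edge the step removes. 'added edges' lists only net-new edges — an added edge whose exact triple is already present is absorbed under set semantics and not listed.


step 1: rule r1; match: 0->11, 1->1, 2->3, 3->7; deleted nodes 11; deleted edges (11,1,c); (11,3,c); (11,7,c); added nodes 13, 14, 15, 16, 17, 18, 19; added edges (16,1,c); (16,13,c); (16,15,c); (17,3,c); (17,13,c); (17,14,c); (18,7,c); (18,14,c); (18,15,c); (19,13,c); (19,14,c); (19,15,c); result: nodes: 1:vx, 2:vx, 3:vx, 4:vx, 7:vx, 8:vx, 9:vx, 10:tri, 12:tri, 13:vx, 14:vx, 15:vx, 16:tri, 17:tri, 18:tri, 19:tri edges: (10,2,c); (10,7,ck); (10,8,c); (10,9,c); (12,2,c); (12,8,c); (12,9,c); (16,1,c); (16,13,c); (16,15,c); (17,3,c); (17,13,c); (17,14,c); (18,7,c); (18,14,c); (18,15,c); (19,13,c); (19,14,c); (19,15,c)
step 2: rule r1; match: 0->12, 1->2, 2->8, 3->9; deleted nodes 12; deleted edges (12,2,c); (12,8,c); (12,9,c); added nodes 20, 21, 22, 23, 24, 25, 26; added edges (23,2,c); (23,20,c); (23,22,c); (24,8,c); (24,20,c); (24,21,c); (25,9,c); (25,21,c); (25,22,c); (26,20,c); (26,21,c); (26,22,c); result: nodes: 1:vx, 2:vx, 3:vx, 4:vx, 7:vx, 8:vx, 9:vx, 10:tri, 13:vx, 14:vx, 15:vx, 16:tri, 17:tri, 18:tri, 19:tri, 20:vx, 21:vx, 22:vx, 23:tri, 24:tri, 25:tri, 26:tri edges: (10,2,c); (10,7,ck); (10,8,c); (10,9,c); (16,1,c); (16,13,c); (16,15,c); (17,3,c); (17,13,c); (17,14,c); (18,7,c); (18,14,c); (18,15,c); (19,13,c); (19,14,c); (19,15,c); (23,2,c); (23,20,c); (23,22,c); (24,8,c); (24,20,c); (24,21,c); (25,9,c); (25,21,c); (25,22,c); (26,20,c); (26,21,c); (26,22,c)
final:
nodes: 1:vx, 2:vx, 3:vx, 4:vx, 7:vx, 8:vx, 9:vx, 10:tri, 13:vx, 14:vx, 15:vx, 16:tri, 17:tri, 18:tri, 19:tri, 20:vx, 21:vx, 22:vx, 23:tri, 24:tri, 25:tri, 26:tri
edges: (10,2,c); (10,7,ck); (10,8,c); (10,9,c); (16,1,c); (16,13,c); (16,15,c); (17,3,c); (17,13,c); (17,14,c); (18,7,c); (18,14,c); (18,15,c); (19,13,c); (19,14,c); (19,15,c); (23,2,c); (23,20,c); (23,22,c); (24,8,c); (24,20,c); (24,21,c); (25,9,c); (25,21,c); (25,22,c); (26,20,c); (26,21,c); (26,22,c)


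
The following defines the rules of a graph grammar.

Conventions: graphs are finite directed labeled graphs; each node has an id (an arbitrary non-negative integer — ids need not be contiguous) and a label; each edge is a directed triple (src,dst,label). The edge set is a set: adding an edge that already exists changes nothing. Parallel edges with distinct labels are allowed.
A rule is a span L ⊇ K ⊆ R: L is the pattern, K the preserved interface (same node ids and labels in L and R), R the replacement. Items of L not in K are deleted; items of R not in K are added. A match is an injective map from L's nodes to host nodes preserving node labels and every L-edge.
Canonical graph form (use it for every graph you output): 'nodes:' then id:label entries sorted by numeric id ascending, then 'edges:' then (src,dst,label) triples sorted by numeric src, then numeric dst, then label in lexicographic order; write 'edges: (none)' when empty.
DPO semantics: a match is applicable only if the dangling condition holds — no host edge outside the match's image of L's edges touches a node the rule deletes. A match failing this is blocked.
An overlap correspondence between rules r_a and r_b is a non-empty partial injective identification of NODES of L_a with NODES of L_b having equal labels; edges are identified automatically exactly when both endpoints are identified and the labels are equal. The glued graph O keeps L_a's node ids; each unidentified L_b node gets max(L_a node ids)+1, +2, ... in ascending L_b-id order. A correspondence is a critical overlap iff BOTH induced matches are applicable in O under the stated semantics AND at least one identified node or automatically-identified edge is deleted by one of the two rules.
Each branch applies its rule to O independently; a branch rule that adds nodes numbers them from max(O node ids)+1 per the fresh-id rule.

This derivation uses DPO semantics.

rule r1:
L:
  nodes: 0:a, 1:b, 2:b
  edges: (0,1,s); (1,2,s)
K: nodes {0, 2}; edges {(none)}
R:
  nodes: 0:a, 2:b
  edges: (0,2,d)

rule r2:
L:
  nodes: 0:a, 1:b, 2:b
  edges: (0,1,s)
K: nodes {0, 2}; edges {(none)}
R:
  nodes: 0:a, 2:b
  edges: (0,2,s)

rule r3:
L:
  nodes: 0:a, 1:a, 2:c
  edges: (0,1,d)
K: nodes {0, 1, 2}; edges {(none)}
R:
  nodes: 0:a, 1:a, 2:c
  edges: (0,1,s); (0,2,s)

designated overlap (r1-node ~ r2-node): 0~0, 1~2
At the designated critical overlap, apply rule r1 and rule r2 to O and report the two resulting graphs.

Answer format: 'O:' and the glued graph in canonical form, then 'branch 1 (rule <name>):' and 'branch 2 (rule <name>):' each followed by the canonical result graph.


O:
nodes: 0:a, 1:b, 2:b, 3:b
edges: (0,1,s); (0,3,s); (1,2,s)
branch 1 (rule r1):
nodes: 0:a, 2:b, 3:b
edges: (0,2,d); (0,3,s)
branch 2 (rule r2):
nodes: 0:a, 1:b, 2:b
edges: (0,1,s); (1,2,s)
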